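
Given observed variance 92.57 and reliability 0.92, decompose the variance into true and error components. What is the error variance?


var_true = rxx * var_obs = 0.92 * 92.57 = 85.1644
var_error = var_obs - var_true
var_error = 92.57 - 85.1644
var_error = 7.4056

7.4056


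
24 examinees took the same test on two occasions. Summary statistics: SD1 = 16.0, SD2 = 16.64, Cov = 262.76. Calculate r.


r = cov(X,Y) / (SD_X * SD_Y)
r = 262.76 / (16.0 * 16.64)
r = 262.76 / 266.24
r = 0.9869

0.9869


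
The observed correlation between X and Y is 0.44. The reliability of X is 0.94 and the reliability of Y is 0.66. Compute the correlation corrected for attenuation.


r_corrected = rxy / sqrt(rxx * ryy)
= 0.44 / sqrt(0.94 * 0.66)
= 0.44 / sqrt(0.6204)
= 0.44 / 0.787655
r_corrected = 0.5586

0.5586


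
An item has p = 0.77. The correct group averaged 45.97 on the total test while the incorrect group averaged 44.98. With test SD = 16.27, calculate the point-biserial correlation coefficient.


q = 1 - p = 0.23
rpb = ((M1 - M0) / SD) * sqrt(p * q)
rpb = ((45.97 - 44.98) / 16.27) * sqrt(0.77 * 0.23)
rpb = 0.0256

0.0256


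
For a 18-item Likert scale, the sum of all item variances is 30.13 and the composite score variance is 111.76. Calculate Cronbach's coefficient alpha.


alpha = (k/(k-1)) * (1 - sum(si^2)/s_total^2)
= (18/17) * (1 - 30.13/111.76)
alpha = 0.7734

0.7734


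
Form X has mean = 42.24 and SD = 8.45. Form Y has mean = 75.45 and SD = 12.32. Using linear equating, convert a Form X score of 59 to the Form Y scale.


slope = SD_Y / SD_X = 12.32 / 8.45 ~ 1.458
intercept = mean_Y - slope * mean_X = 75.45 - (12.32 / 8.45) * 42.24 ~ 13.8646
Y = slope * X + intercept. To avoid rounding drift from the rounded slope/intercept, evaluate the equivalent form Y = mean_Y + SD_Y * (X - mean_X) / SD_X at full precision:
Y = 75.45 + 12.32 * (59 - 42.24) / 8.45
Y = 75.45 + 12.32 * 16.76 / 8.45
Y = 75.45 + 206.4832 / 8.45
Y = 75.45 + 24.4359
Y = 99.8859

99.8859


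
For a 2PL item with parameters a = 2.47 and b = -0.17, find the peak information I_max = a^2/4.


For 2PL, max info at theta = b = -0.17
I_max = a^2 / 4 = 2.47^2 / 4
= 6.1009 / 4
I_max = 1.5252

1.5252


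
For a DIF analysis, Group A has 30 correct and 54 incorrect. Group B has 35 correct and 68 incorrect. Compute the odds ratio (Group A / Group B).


Odds_A = 30/54 = 0.5556
Odds_B = 35/68 = 0.5147
OR = Odds_A / Odds_B = 0.5556 / 0.5147
Exactly, OR = (30 * 68) / (54 * 35) = 2040 / 1890
OR = 1.0794

1.0794


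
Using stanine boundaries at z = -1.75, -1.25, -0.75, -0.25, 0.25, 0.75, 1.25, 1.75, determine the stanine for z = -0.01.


Stanine boundaries: [-1.75, -1.25, -0.75, -0.25, 0.25, 0.75, 1.25, 1.75]
z = -0.01
Check each boundary:
  z >= -1.75 -> could be stanine 2
  z >= -1.25 -> could be stanine 3
  z >= -0.75 -> could be stanine 4
  z >= -0.25 -> could be stanine 5
  z < 0.25
  z < 0.75
  z < 1.25
  z < 1.75
Highest qualifying boundary gives stanine = 5

5


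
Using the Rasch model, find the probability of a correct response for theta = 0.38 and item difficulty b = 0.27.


theta - b = 0.38 - 0.27 = 0.11
exp(-(theta - b)) = exp(-0.11) = 0.8958
P = 1 / (1 + 0.8958)
P = 0.5275

0.5275


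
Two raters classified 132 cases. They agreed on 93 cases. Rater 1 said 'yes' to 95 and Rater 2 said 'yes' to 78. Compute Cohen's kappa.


P_o = 93/132 = 0.704545
P_e = (95*78 + 37*54) / 17424 = 0.539945
kappa = (P_o - P_e) / (1 - P_e)
kappa = (0.704545 - 0.539945) / (1 - 0.539945)
kappa = 0.3578

0.3578


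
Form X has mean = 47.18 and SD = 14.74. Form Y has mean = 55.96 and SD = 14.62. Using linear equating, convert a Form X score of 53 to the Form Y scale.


slope = SD_Y / SD_X = 14.62 / 14.74 ~ 0.9919
intercept = mean_Y - slope * mean_X = 55.96 - (14.62 / 14.74) * 47.18 ~ 9.1641
Y = slope * X + intercept. To avoid rounding drift from the rounded slope/intercept, evaluate the equivalent form Y = mean_Y + SD_Y * (X - mean_X) / SD_X at full precision:
Y = 55.96 + 14.62 * (53 - 47.18) / 14.74
Y = 55.96 + 14.62 * 5.82 / 14.74
Y = 55.96 + 85.0884 / 14.74
Y = 55.96 + 5.7726
Y = 61.7326

61.7326


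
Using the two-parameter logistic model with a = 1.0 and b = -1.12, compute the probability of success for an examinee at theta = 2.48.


a*(theta - b) = 1.0 * (2.48 - -1.12) = 3.6
exp(-3.6) = 0.0273
P = 1 / (1 + 0.0273)
P = 0.9734

0.9734


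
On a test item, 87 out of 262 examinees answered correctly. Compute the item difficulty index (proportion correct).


Item difficulty p = number correct / total examinees
p = 87 / 262
p = 0.3321

0.3321


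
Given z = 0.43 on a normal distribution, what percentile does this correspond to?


CDF(z) = 0.5 * (1 + erf(z/sqrt(2)))
erf(0.3041) = 0.3328
CDF = 0.6664
Percentile rank = 0.6664 * 100 = 66.64

66.64


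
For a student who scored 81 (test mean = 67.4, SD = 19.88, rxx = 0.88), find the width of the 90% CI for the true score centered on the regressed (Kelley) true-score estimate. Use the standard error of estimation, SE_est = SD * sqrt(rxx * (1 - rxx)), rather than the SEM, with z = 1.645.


True score estimate = 0.88*81 + 0.12*67.4 = 79.368
SE_est = SD * sqrt(rxx * (1 - rxx)) = 19.88 * sqrt(0.88 * 0.12) = 19.88 * sqrt(0.1056) = 6.460235
CI = T_est +/- z * SE_est, so width = 2 * z * SE_est = 2 * 1.645 * 6.460235
Width = 21.2542

21.2542


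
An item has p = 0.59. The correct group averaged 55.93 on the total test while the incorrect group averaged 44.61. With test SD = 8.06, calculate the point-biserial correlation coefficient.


q = 1 - p = 0.41
rpb = ((M1 - M0) / SD) * sqrt(p * q)
rpb = ((55.93 - 44.61) / 8.06) * sqrt(0.59 * 0.41)
rpb = 0.6908

0.6908


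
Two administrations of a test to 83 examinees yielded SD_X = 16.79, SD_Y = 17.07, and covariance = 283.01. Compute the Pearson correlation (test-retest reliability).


r = cov(X,Y) / (SD_X * SD_Y)
r = 283.01 / (16.79 * 17.07)
r = 283.01 / 286.6053
r = 0.9875

0.9875


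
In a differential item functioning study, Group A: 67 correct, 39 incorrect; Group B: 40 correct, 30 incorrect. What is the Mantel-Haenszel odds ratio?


Odds_A = 67/39 = 1.7179
Odds_B = 40/30 = 1.3333
OR = Odds_A / Odds_B = 1.7179 / 1.3333
Exactly, OR = (67 * 30) / (39 * 40) = 2010 / 1560
OR = 1.2885

1.2885


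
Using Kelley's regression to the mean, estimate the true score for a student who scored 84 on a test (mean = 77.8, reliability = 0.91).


T_est = rxx * X + (1 - rxx) * mean
T_est = 0.91 * 84 + 0.09 * 77.8
T_est = 76.44 + 7.002
T_est = 83.442

83.442


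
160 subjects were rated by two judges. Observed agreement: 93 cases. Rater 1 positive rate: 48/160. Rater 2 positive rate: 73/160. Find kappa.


P_o = 93/160 = 0.58125
P_e = (48*73 + 112*87) / 25600 = 0.5175
kappa = (P_o - P_e) / (1 - P_e)
kappa = (0.58125 - 0.5175) / (1 - 0.5175)
kappa = 0.1321

0.1321


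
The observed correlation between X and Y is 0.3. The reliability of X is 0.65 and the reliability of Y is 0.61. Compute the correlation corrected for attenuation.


r_corrected = rxy / sqrt(rxx * ryy)
= 0.3 / sqrt(0.65 * 0.61)
= 0.3 / sqrt(0.3965)
= 0.3 / 0.629682
r_corrected = 0.4764

0.4764


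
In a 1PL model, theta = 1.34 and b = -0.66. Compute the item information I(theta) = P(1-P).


P = 1/(1+exp(-(1.34--0.66))) = 0.8808
I = P*(1-P) = 0.8808 * 0.1192
I = 0.105

0.105


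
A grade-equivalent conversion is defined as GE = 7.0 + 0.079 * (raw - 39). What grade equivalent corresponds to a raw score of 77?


raw - median = 77 - 39 = 38
slope * diff = 0.079 * 38 = 3.002
GE = 7.0 + 3.002
GE = 10.002

10.002


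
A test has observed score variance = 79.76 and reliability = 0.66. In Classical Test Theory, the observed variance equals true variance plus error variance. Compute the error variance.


var_true = rxx * var_obs = 0.66 * 79.76 = 52.6416
var_error = var_obs - var_true
var_error = 79.76 - 52.6416
var_error = 27.1184

27.1184


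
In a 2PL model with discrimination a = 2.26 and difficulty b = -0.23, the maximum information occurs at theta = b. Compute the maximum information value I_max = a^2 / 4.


For 2PL, max info at theta = b = -0.23
I_max = a^2 / 4 = 2.26^2 / 4
= 5.1076 / 4
I_max = 1.2769

1.2769


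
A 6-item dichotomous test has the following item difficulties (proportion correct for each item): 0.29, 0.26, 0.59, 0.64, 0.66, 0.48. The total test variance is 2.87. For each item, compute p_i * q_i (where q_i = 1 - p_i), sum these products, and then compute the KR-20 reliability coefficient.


For each item, compute p_i * q_i:
  Item 1: 0.29 * 0.71 = 0.2059
  Item 2: 0.26 * 0.74 = 0.1924
  Item 3: 0.59 * 0.41 = 0.2419
  Item 4: 0.64 * 0.36 = 0.2304
  Item 5: 0.66 * 0.34 = 0.2244
  Item 6: 0.48 * 0.52 = 0.2496
Sum(p_i * q_i) = 0.2059 + 0.1924 + 0.2419 + 0.2304 + 0.2244 + 0.2496 = 1.3446
KR-20 = (k/(k-1)) * (1 - Sum(p_i*q_i) / Var_total)
= (6/5) * (1 - 1.3446/2.87)
= 1.2 * 0.5315
KR-20 = 0.6378

0.6378


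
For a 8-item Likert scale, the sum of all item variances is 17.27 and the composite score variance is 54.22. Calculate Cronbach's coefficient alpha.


alpha = (k/(k-1)) * (1 - sum(si^2)/s_total^2)
= (8/7) * (1 - 17.27/54.22)
alpha = 0.7788

0.7788


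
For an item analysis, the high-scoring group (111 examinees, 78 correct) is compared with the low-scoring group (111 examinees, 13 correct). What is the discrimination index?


p_upper = 78/111 = 0.7027
p_lower = 13/111 = 0.1171
D = 0.7027 - 0.1171 = 0.5856

0.5856


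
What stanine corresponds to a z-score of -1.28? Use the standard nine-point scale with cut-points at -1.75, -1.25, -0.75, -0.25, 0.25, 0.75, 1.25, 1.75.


Stanine boundaries: [-1.75, -1.25, -0.75, -0.25, 0.25, 0.75, 1.25, 1.75]
z = -1.28
Check each boundary:
  z >= -1.75 -> could be stanine 2
  z < -1.25
  z < -0.75
  z < -0.25
  z < 0.25
  z < 0.75
  z < 1.25
  z < 1.75
Highest qualifying boundary gives stanine = 2

2


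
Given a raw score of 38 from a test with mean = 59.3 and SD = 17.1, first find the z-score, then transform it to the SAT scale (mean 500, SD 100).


z = (X - mean) / SD = (38 - 59.3) / 17.1
z = -21.3 / 17.1
z = -1.2456
SAT-scale = SAT = 500 + 100z
Carry z at full precision (z = -21.3 / 17.1) into the conversion:
SAT-scale = 500 + 100 * (-21.3 / 17.1) = 500 + -2130 / 17.1
SAT-scale = 500 + -124.5614
SAT-scale = 375.4386

375.4386


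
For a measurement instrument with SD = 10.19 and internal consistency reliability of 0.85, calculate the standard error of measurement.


SEM = SD * sqrt(1 - rxx)
SEM = 10.19 * sqrt(1 - 0.85)
SEM = 10.19 * sqrt(0.15) = 10.19 * 0.387298
SEM = 3.9466

3.9466


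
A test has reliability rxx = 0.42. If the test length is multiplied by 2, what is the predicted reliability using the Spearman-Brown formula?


r_new = (n * rxx) / (1 + (n-1) * rxx)
r_new = (2 * 0.42) / (1 + 1 * 0.42)
r_new = 0.84 / 1.42
r_new = 0.5915

0.5915


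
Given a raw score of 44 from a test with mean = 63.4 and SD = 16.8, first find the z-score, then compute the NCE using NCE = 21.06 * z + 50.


z = (X - mean) / SD = (44 - 63.4) / 16.8
z = -19.4 / 16.8
z = -1.1548
NCE = NCE = 21.06z + 50
Carry z at full precision (z = -19.4 / 16.8) into the conversion:
NCE = 21.06 * (-19.4 / 16.8) + 50 = -408.564 / 16.8 + 50
NCE = -24.3193 + 50
NCE = 25.6807

25.6807


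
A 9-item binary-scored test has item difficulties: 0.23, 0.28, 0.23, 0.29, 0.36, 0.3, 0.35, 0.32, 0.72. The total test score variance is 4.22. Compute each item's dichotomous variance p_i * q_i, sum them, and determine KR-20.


For each item, compute p_i * q_i:
  Item 1: 0.23 * 0.77 = 0.1771
  Item 2: 0.28 * 0.72 = 0.2016
  Item 3: 0.23 * 0.77 = 0.1771
  Item 4: 0.29 * 0.71 = 0.2059
  Item 5: 0.36 * 0.64 = 0.2304
  Item 6: 0.3 * 0.7 = 0.21
  Item 7: 0.35 * 0.65 = 0.2275
  Item 8: 0.32 * 0.68 = 0.2176
  Item 9: 0.72 * 0.28 = 0.2016
Sum(p_i * q_i) = 0.1771 + 0.2016 + 0.1771 + 0.2059 + 0.2304 + 0.21 + 0.2275 + 0.2176 + 0.2016 = 1.8488
KR-20 = (k/(k-1)) * (1 - Sum(p_i*q_i) / Var_total)
= (9/8) * (1 - 1.8488/4.22)
= 1.125 * 0.5619
KR-20 = 0.6321

0.6321


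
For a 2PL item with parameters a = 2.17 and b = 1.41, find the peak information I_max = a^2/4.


For 2PL, max info at theta = b = 1.41
I_max = a^2 / 4 = 2.17^2 / 4
= 4.7089 / 4
I_max = 1.1772

1.1772


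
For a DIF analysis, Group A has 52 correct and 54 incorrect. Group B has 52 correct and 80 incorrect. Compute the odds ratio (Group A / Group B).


Odds_A = 52/54 = 0.963
Odds_B = 52/80 = 0.65
OR = Odds_A / Odds_B = 0.963 / 0.65
Exactly, OR = (52 * 80) / (54 * 52) = 4160 / 2808
OR = 1.4815

1.4815


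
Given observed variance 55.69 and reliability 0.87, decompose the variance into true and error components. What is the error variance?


var_true = rxx * var_obs = 0.87 * 55.69 = 48.4503
var_error = var_obs - var_true
var_error = 55.69 - 48.4503
var_error = 7.2397

7.2397


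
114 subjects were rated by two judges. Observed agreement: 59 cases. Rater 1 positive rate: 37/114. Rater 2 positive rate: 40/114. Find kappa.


P_o = 59/114 = 0.517544
P_e = (37*40 + 77*74) / 12996 = 0.552324
kappa = (P_o - P_e) / (1 - P_e)
kappa = (0.517544 - 0.552324) / (1 - 0.552324)
kappa = -0.0777

-0.0777


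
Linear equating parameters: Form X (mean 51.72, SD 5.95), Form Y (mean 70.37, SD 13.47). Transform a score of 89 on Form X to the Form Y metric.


slope = SD_Y / SD_X = 13.47 / 5.95 ~ 2.2639
intercept = mean_Y - slope * mean_X = 70.37 - (13.47 / 5.95) * 51.72 ~ -46.7171
Y = slope * X + intercept. To avoid rounding drift from the rounded slope/intercept, evaluate the equivalent form Y = mean_Y + SD_Y * (X - mean_X) / SD_X at full precision:
Y = 70.37 + 13.47 * (89 - 51.72) / 5.95
Y = 70.37 + 13.47 * 37.28 / 5.95
Y = 70.37 + 502.1616 / 5.95
Y = 70.37 + 84.3969
Y = 154.7669

154.7669


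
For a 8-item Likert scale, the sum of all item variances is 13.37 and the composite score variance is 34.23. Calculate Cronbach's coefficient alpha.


alpha = (k/(k-1)) * (1 - sum(si^2)/s_total^2)
= (8/7) * (1 - 13.37/34.23)
alpha = 0.6965

0.6965


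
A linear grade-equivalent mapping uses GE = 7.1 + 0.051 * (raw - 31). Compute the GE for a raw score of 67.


raw - median = 67 - 31 = 36
slope * diff = 0.051 * 36 = 1.836
GE = 7.1 + 1.836
GE = 8.936

8.936


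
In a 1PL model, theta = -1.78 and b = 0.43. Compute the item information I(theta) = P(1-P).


P = 1/(1+exp(-(-1.78-0.43))) = 0.0989
I = P*(1-P) = 0.0989 * 0.9011
I = 0.0891

0.0891


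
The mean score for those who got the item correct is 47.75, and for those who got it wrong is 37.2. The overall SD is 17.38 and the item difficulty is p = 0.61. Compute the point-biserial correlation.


q = 1 - p = 0.39
rpb = ((M1 - M0) / SD) * sqrt(p * q)
rpb = ((47.75 - 37.2) / 17.38) * sqrt(0.61 * 0.39)
rpb = 0.2961

0.2961


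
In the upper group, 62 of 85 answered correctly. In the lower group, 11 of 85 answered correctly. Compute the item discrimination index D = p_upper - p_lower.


p_upper = 62/85 = 0.7294
p_lower = 11/85 = 0.1294
D = 0.7294 - 0.1294 = 0.6

0.6


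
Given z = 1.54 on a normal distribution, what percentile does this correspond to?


CDF(z) = 0.5 * (1 + erf(z/sqrt(2)))
erf(1.0889) = 0.8764
CDF = 0.9382
Percentile rank = 0.9382 * 100 = 93.82

93.82


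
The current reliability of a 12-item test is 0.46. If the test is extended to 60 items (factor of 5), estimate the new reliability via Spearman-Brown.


r_new = (n * rxx) / (1 + (n-1) * rxx)
r_new = (5 * 0.46) / (1 + 4 * 0.46)
r_new = 2.3 / 2.84
r_new = 0.8099

0.8099


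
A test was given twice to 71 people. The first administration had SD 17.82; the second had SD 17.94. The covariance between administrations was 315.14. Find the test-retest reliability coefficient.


r = cov(X,Y) / (SD_X * SD_Y)
r = 315.14 / (17.82 * 17.94)
r = 315.14 / 319.6908
r = 0.9858

0.9858


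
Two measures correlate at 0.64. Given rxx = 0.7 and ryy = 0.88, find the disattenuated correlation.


r_corrected = rxy / sqrt(rxx * ryy)
= 0.64 / sqrt(0.7 * 0.88)
= 0.64 / sqrt(0.616)
= 0.64 / 0.784857
r_corrected = 0.8154

0.8154


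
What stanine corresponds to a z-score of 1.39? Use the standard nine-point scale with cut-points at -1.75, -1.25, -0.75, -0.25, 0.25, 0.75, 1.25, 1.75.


Stanine boundaries: [-1.75, -1.25, -0.75, -0.25, 0.25, 0.75, 1.25, 1.75]
z = 1.39
Check each boundary:
  z >= -1.75 -> could be stanine 2
  z >= -1.25 -> could be stanine 3
  z >= -0.75 -> could be stanine 4
  z >= -0.25 -> could be stanine 5
  z >= 0.25 -> could be stanine 6
  z >= 0.75 -> could be stanine 7
  z >= 1.25 -> could be stanine 8
  z < 1.75
Highest qualifying boundary gives stanine = 8

8


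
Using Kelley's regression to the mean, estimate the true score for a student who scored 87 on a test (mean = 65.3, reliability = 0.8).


T_est = rxx * X + (1 - rxx) * mean
T_est = 0.8 * 87 + 0.2 * 65.3
T_est = 69.6 + 13.06
T_est = 82.66

82.66


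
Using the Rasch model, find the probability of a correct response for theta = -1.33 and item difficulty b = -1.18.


theta - b = -1.33 - -1.18 = -0.15
exp(-(theta - b)) = exp(0.15) = 1.1618
P = 1 / (1 + 1.1618)
P = 0.4626

0.4626


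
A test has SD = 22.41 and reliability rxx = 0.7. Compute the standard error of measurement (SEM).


SEM = SD * sqrt(1 - rxx)
SEM = 22.41 * sqrt(1 - 0.7)
SEM = 22.41 * sqrt(0.3) = 22.41 * 0.547723
SEM = 12.2745

12.2745


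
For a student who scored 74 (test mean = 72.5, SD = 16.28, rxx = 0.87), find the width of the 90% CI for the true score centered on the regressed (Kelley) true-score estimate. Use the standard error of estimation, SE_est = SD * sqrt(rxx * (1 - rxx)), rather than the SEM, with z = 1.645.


True score estimate = 0.87*74 + 0.13*72.5 = 73.805
SE_est = SD * sqrt(rxx * (1 - rxx)) = 16.28 * sqrt(0.87 * 0.13) = 16.28 * sqrt(0.1131) = 5.47502
CI = T_est +/- z * SE_est, so width = 2 * z * SE_est = 2 * 1.645 * 5.47502
Width = 18.0128

18.0128


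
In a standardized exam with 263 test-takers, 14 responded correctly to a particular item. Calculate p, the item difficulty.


Item difficulty p = number correct / total examinees
p = 14 / 263
p = 0.0532

0.0532


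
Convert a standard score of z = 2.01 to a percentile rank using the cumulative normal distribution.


CDF(z) = 0.5 * (1 + erf(z/sqrt(2)))
erf(1.4213) = 0.9556
CDF = 0.9778
Percentile rank = 0.9778 * 100 = 97.78

97.78


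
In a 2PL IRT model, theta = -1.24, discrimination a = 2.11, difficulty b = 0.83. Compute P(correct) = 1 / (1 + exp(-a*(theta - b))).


a*(theta - b) = 2.11 * (-1.24 - 0.83) = -4.3677
exp(--4.3677) = 78.862
P = 1 / (1 + 78.862)
P = 0.0125

0.0125


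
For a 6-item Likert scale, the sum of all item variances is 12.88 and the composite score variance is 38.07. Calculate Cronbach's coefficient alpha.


alpha = (k/(k-1)) * (1 - sum(si^2)/s_total^2)
= (6/5) * (1 - 12.88/38.07)
alpha = 0.794

0.794


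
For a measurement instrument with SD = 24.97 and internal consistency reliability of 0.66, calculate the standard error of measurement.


SEM = SD * sqrt(1 - rxx)
SEM = 24.97 * sqrt(1 - 0.66)
SEM = 24.97 * sqrt(0.34) = 24.97 * 0.583095
SEM = 14.5599

14.5599


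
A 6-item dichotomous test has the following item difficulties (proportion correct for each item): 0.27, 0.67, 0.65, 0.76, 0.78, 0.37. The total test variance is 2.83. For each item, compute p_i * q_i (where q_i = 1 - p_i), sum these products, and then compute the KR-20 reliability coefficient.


For each item, compute p_i * q_i:
  Item 1: 0.27 * 0.73 = 0.1971
  Item 2: 0.67 * 0.33 = 0.2211
  Item 3: 0.65 * 0.35 = 0.2275
  Item 4: 0.76 * 0.24 = 0.1824
  Item 5: 0.78 * 0.22 = 0.1716
  Item 6: 0.37 * 0.63 = 0.2331
Sum(p_i * q_i) = 0.1971 + 0.2211 + 0.2275 + 0.1824 + 0.1716 + 0.2331 = 1.2328
KR-20 = (k/(k-1)) * (1 - Sum(p_i*q_i) / Var_total)
= (6/5) * (1 - 1.2328/2.83)
= 1.2 * 0.5644
KR-20 = 0.6773

0.6773


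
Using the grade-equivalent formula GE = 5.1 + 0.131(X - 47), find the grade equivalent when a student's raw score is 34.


raw - median = 34 - 47 = -13
slope * diff = 0.131 * -13 = -1.703
GE = 5.1 + -1.703
GE = 3.397

3.397


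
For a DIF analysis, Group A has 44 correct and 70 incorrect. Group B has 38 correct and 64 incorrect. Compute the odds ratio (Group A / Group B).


Odds_A = 44/70 = 0.6286
Odds_B = 38/64 = 0.5938
OR = Odds_A / Odds_B = 0.6286 / 0.5938
Exactly, OR = (44 * 64) / (70 * 38) = 2816 / 2660
OR = 1.0586

1.0586


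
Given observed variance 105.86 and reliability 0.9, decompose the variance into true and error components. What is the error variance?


var_true = rxx * var_obs = 0.9 * 105.86 = 95.274
var_error = var_obs - var_true
var_error = 105.86 - 95.274
var_error = 10.586

10.586


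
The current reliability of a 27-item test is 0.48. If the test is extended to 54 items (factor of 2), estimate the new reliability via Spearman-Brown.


r_new = (n * rxx) / (1 + (n-1) * rxx)
r_new = (2 * 0.48) / (1 + 1 * 0.48)
r_new = 0.96 / 1.48
r_new = 0.6486

0.6486


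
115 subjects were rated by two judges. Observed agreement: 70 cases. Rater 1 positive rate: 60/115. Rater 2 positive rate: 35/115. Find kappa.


P_o = 70/115 = 0.608696
P_e = (60*35 + 55*80) / 13225 = 0.491493
kappa = (P_o - P_e) / (1 - P_e)
kappa = (0.608696 - 0.491493) / (1 - 0.491493)
kappa = 0.2305

0.2305


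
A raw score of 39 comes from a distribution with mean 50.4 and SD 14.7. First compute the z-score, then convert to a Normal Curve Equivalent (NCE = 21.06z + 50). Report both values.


z = (X - mean) / SD = (39 - 50.4) / 14.7
z = -11.4 / 14.7
z = -0.7755
NCE = NCE = 21.06z + 50
Carry z at full precision (z = -11.4 / 14.7) into the conversion:
NCE = 21.06 * (-11.4 / 14.7) + 50 = -240.084 / 14.7 + 50
NCE = -16.3322 + 50
NCE = 33.6678

33.6678


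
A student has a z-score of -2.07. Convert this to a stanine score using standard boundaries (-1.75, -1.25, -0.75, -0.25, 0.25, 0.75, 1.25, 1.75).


Stanine boundaries: [-1.75, -1.25, -0.75, -0.25, 0.25, 0.75, 1.25, 1.75]
z = -2.07
Check each boundary:
  z < -1.75
  z < -1.25
  z < -0.75
  z < -0.25
  z < 0.25
  z < 0.75
  z < 1.25
  z < 1.75
Highest qualifying boundary gives stanine = 1

1


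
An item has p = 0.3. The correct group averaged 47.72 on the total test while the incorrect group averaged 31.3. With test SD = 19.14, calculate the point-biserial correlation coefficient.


q = 1 - p = 0.7
rpb = ((M1 - M0) / SD) * sqrt(p * q)
rpb = ((47.72 - 31.3) / 19.14) * sqrt(0.3 * 0.7)
rpb = 0.3931

0.3931


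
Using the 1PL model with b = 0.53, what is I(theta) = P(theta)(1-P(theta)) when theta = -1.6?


P = 1/(1+exp(-(-1.6-0.53))) = 0.1062
I = P*(1-P) = 0.1062 * 0.8938
I = 0.0949

0.0949


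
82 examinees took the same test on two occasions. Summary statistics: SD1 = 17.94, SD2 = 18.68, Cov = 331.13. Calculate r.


r = cov(X,Y) / (SD_X * SD_Y)
r = 331.13 / (17.94 * 18.68)
r = 331.13 / 335.1192
r = 0.9881

0.9881


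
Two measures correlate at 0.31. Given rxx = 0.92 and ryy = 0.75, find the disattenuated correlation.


r_corrected = rxy / sqrt(rxx * ryy)
= 0.31 / sqrt(0.92 * 0.75)
= 0.31 / sqrt(0.69)
= 0.31 / 0.830662
r_corrected = 0.3732

0.3732


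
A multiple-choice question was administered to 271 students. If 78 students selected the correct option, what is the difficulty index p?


Item difficulty p = number correct / total examinees
p = 78 / 271
p = 0.2878

0.2878


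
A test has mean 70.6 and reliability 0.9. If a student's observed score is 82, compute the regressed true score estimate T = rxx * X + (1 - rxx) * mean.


T_est = rxx * X + (1 - rxx) * mean
T_est = 0.9 * 82 + 0.1 * 70.6
T_est = 73.8 + 7.06
T_est = 80.86

80.86


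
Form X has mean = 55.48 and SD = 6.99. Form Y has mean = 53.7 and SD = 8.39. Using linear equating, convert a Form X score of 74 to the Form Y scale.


slope = SD_Y / SD_X = 8.39 / 6.99 ~ 1.2003
intercept = mean_Y - slope * mean_X = 53.7 - (8.39 / 6.99) * 55.48 ~ -12.8919
Y = slope * X + intercept. To avoid rounding drift from the rounded slope/intercept, evaluate the equivalent form Y = mean_Y + SD_Y * (X - mean_X) / SD_X at full precision:
Y = 53.7 + 8.39 * (74 - 55.48) / 6.99
Y = 53.7 + 8.39 * 18.52 / 6.99
Y = 53.7 + 155.3828 / 6.99
Y = 53.7 + 22.2293
Y = 75.9293

75.9293


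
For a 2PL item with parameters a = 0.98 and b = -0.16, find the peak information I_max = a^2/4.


For 2PL, max info at theta = b = -0.16
I_max = a^2 / 4 = 0.98^2 / 4
= 0.9604 / 4
I_max = 0.2401

0.2401


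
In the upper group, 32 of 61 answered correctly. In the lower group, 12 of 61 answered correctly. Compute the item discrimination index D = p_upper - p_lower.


p_upper = 32/61 = 0.5246
p_lower = 12/61 = 0.1967
D = 0.5246 - 0.1967 = 0.3279

0.3279


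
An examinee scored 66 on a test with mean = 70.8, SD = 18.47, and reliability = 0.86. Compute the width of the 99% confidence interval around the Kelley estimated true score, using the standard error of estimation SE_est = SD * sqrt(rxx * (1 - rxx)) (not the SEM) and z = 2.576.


True score estimate = 0.86*66 + 0.14*70.8 = 66.672
SE_est = SD * sqrt(rxx * (1 - rxx)) = 18.47 * sqrt(0.86 * 0.14) = 18.47 * sqrt(0.1204) = 6.40885
CI = T_est +/- z * SE_est, so width = 2 * z * SE_est = 2 * 2.576 * 6.40885
Width = 33.0184

33.0184


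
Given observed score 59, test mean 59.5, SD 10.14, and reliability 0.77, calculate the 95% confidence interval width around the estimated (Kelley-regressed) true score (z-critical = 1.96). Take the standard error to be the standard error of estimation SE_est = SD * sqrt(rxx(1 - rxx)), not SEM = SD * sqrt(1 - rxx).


True score estimate = 0.77*59 + 0.23*59.5 = 59.115
SE_est = SD * sqrt(rxx * (1 - rxx)) = 10.14 * sqrt(0.77 * 0.23) = 10.14 * sqrt(0.1771) = 4.267242
CI = T_est +/- z * SE_est, so width = 2 * z * SE_est = 2 * 1.96 * 4.267242
Width = 16.7276

16.7276


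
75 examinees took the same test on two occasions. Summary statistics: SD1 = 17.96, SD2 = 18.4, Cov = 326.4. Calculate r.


r = cov(X,Y) / (SD_X * SD_Y)
r = 326.4 / (17.96 * 18.4)
r = 326.4 / 330.464
r = 0.9877

0.9877


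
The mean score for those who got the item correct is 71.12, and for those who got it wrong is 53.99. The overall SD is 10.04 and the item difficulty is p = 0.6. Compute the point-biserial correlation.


q = 1 - p = 0.4
rpb = ((M1 - M0) / SD) * sqrt(p * q)
rpb = ((71.12 - 53.99) / 10.04) * sqrt(0.6 * 0.4)
rpb = 0.8359

0.8359


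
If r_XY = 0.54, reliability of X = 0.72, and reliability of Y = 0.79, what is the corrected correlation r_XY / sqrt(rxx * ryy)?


r_corrected = rxy / sqrt(rxx * ryy)
= 0.54 / sqrt(0.72 * 0.79)
= 0.54 / sqrt(0.5688)
= 0.54 / 0.754188
r_corrected = 0.716

0.716


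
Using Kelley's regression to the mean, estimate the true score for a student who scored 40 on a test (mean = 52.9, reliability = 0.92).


T_est = rxx * X + (1 - rxx) * mean
T_est = 0.92 * 40 + 0.08 * 52.9
T_est = 36.8 + 4.232
T_est = 41.032

41.032


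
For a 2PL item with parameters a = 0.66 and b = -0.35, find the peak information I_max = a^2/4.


For 2PL, max info at theta = b = -0.35
I_max = a^2 / 4 = 0.66^2 / 4
= 0.4356 / 4
I_max = 0.1089

0.1089


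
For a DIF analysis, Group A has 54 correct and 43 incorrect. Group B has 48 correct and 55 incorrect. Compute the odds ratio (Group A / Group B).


Odds_A = 54/43 = 1.2558
Odds_B = 48/55 = 0.8727
OR = Odds_A / Odds_B = 1.2558 / 0.8727
Exactly, OR = (54 * 55) / (43 * 48) = 2970 / 2064
OR = 1.439

1.439


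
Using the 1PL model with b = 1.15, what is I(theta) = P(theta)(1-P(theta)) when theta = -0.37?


P = 1/(1+exp(-(-0.37-1.15))) = 0.1795
I = P*(1-P) = 0.1795 * 0.8205
I = 0.1473

0.1473


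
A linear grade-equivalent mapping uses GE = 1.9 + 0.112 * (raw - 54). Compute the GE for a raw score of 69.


raw - median = 69 - 54 = 15
slope * diff = 0.112 * 15 = 1.68
GE = 1.9 + 1.68
GE = 3.58

3.58


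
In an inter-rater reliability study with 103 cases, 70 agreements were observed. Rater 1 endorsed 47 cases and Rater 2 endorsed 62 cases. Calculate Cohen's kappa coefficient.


P_o = 70/103 = 0.679612
P_e = (47*62 + 56*41) / 10609 = 0.491092
kappa = (P_o - P_e) / (1 - P_e)
kappa = (0.679612 - 0.491092) / (1 - 0.491092)
kappa = 0.3704

0.3704


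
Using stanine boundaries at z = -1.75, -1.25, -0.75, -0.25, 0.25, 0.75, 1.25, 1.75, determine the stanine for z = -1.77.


Stanine boundaries: [-1.75, -1.25, -0.75, -0.25, 0.25, 0.75, 1.25, 1.75]
z = -1.77
Check each boundary:
  z < -1.75
  z < -1.25
  z < -0.75
  z < -0.25
  z < 0.25
  z < 0.75
  z < 1.25
  z < 1.75
Highest qualifying boundary gives stanine = 1

1


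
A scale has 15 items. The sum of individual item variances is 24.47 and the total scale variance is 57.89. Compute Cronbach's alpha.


alpha = (k/(k-1)) * (1 - sum(si^2)/s_total^2)
= (15/14) * (1 - 24.47/57.89)
alpha = 0.6185

0.6185


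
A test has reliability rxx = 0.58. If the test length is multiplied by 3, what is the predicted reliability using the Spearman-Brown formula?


r_new = (n * rxx) / (1 + (n-1) * rxx)
r_new = (3 * 0.58) / (1 + 2 * 0.58)
r_new = 1.74 / 2.16
r_new = 0.8056

0.8056


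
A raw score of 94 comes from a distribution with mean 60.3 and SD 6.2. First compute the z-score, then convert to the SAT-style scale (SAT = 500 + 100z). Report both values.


z = (X - mean) / SD = (94 - 60.3) / 6.2
z = 33.7 / 6.2
z = 5.4355
SAT-scale = SAT = 500 + 100z
Carry z at full precision (z = 33.7 / 6.2) into the conversion:
SAT-scale = 500 + 100 * (33.7 / 6.2) = 500 + 3370 / 6.2
SAT-scale = 500 + 543.5484
SAT-scale = 1043.5484

1043.5484


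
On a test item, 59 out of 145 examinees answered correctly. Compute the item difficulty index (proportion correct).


Item difficulty p = number correct / total examinees
p = 59 / 145
p = 0.4069

0.4069


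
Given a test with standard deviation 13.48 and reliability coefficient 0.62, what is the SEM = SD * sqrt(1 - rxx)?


SEM = SD * sqrt(1 - rxx)
SEM = 13.48 * sqrt(1 - 0.62)
SEM = 13.48 * sqrt(0.38) = 13.48 * 0.616441
SEM = 8.3096

8.3096


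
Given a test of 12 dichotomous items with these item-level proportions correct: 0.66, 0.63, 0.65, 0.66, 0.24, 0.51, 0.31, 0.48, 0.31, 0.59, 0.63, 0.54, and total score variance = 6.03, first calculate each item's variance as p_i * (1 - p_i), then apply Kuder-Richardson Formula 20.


For each item, compute p_i * q_i:
  Item 1: 0.66 * 0.34 = 0.2244
  Item 2: 0.63 * 0.37 = 0.2331
  Item 3: 0.65 * 0.35 = 0.2275
  Item 4: 0.66 * 0.34 = 0.2244
  Item 5: 0.24 * 0.76 = 0.1824
  Item 6: 0.51 * 0.49 = 0.2499
  Item 7: 0.31 * 0.69 = 0.2139
  Item 8: 0.48 * 0.52 = 0.2496
  Item 9: 0.31 * 0.69 = 0.2139
  Item 10: 0.59 * 0.41 = 0.2419
  Item 11: 0.63 * 0.37 = 0.2331
  Item 12: 0.54 * 0.46 = 0.2484
Sum(p_i * q_i) = 0.2244 + 0.2331 + 0.2275 + 0.2244 + 0.1824 + 0.2499 + 0.2139 + 0.2496 + 0.2139 + 0.2419 + 0.2331 + 0.2484 = 2.7425
KR-20 = (k/(k-1)) * (1 - Sum(p_i*q_i) / Var_total)
= (12/11) * (1 - 2.7425/6.03)
= 1.0909 * 0.5452
KR-20 = 0.5948

0.5948


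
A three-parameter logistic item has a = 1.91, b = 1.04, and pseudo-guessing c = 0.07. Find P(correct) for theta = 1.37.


logit = 1.91*(1.37 - 1.04) = 0.6303
P* = 1/(1 + exp(-0.6303)) = 0.6526
P = 0.07 + (1 - 0.07) * 0.6526
P = 0.6769

0.6769


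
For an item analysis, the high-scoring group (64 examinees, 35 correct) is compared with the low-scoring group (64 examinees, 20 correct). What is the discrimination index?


p_upper = 35/64 = 0.5469
p_lower = 20/64 = 0.3125
D = 0.5469 - 0.3125 = 0.2344

0.2344


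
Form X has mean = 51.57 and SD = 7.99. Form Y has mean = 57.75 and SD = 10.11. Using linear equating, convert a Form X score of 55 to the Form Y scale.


slope = SD_Y / SD_X = 10.11 / 7.99 ~ 1.2653
intercept = mean_Y - slope * mean_X = 57.75 - (10.11 / 7.99) * 51.57 ~ -7.5032
Y = slope * X + intercept. To avoid rounding drift from the rounded slope/intercept, evaluate the equivalent form Y = mean_Y + SD_Y * (X - mean_X) / SD_X at full precision:
Y = 57.75 + 10.11 * (55 - 51.57) / 7.99
Y = 57.75 + 10.11 * 3.43 / 7.99
Y = 57.75 + 34.6773 / 7.99
Y = 57.75 + 4.3401
Y = 62.0901

62.0901


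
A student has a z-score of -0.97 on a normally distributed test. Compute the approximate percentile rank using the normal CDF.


CDF(z) = 0.5 * (1 + erf(z/sqrt(2)))
erf(-0.6859) = -0.668
CDF = 0.166
Percentile rank = 0.166 * 100 = 16.6

16.6


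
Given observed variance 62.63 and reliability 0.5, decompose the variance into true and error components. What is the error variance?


var_true = rxx * var_obs = 0.5 * 62.63 = 31.315
var_error = var_obs - var_true
var_error = 62.63 - 31.315
var_error = 31.315

31.315


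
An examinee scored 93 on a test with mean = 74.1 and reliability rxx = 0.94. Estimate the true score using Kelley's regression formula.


T_est = rxx * X + (1 - rxx) * mean
T_est = 0.94 * 93 + 0.06 * 74.1
T_est = 87.42 + 4.446
T_est = 91.866

91.866


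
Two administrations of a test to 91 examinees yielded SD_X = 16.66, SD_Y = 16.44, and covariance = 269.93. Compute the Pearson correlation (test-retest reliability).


r = cov(X,Y) / (SD_X * SD_Y)
r = 269.93 / (16.66 * 16.44)
r = 269.93 / 273.8904
r = 0.9855

0.9855


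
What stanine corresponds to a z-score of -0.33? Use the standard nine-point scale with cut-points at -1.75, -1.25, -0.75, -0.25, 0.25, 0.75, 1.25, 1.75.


Stanine boundaries: [-1.75, -1.25, -0.75, -0.25, 0.25, 0.75, 1.25, 1.75]
z = -0.33
Check each boundary:
  z >= -1.75 -> could be stanine 2
  z >= -1.25 -> could be stanine 3
  z >= -0.75 -> could be stanine 4
  z < -0.25
  z < 0.25
  z < 0.75
  z < 1.25
  z < 1.75
Highest qualifying boundary gives stanine = 4

4


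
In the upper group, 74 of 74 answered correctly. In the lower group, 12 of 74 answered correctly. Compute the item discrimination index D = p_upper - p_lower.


p_upper = 74/74 = 1.0
p_lower = 12/74 = 0.1622
D = 1.0 - 0.1622 = 0.8378

0.8378


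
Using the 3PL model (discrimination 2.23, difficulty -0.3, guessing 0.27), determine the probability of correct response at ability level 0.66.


logit = 2.23*(0.66 - -0.3) = 2.1408
P* = 1/(1 + exp(-2.1408)) = 0.8948
P = 0.27 + (1 - 0.27) * 0.8948
P = 0.9232

0.9232


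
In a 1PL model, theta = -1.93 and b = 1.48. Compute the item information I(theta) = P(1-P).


P = 1/(1+exp(-(-1.93-1.48))) = 0.032
I = P*(1-P) = 0.032 * 0.968
I = 0.031

0.031


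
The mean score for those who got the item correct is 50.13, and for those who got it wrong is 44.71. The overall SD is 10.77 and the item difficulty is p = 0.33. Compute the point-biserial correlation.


q = 1 - p = 0.67
rpb = ((M1 - M0) / SD) * sqrt(p * q)
rpb = ((50.13 - 44.71) / 10.77) * sqrt(0.33 * 0.67)
rpb = 0.2366

0.2366


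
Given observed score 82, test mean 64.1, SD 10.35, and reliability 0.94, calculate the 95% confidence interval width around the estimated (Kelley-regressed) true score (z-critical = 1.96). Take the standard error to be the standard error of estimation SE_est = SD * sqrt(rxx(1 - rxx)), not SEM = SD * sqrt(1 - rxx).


True score estimate = 0.94*82 + 0.06*64.1 = 80.926
SE_est = SD * sqrt(rxx * (1 - rxx)) = 10.35 * sqrt(0.94 * 0.06) = 10.35 * sqrt(0.0564) = 2.457989
CI = T_est +/- z * SE_est, so width = 2 * z * SE_est = 2 * 1.96 * 2.457989
Width = 9.6353

9.6353


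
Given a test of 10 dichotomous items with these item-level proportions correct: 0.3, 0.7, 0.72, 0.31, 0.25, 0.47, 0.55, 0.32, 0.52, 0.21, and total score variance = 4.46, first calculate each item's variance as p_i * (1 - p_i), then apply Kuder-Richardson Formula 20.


For each item, compute p_i * q_i:
  Item 1: 0.3 * 0.7 = 0.21
  Item 2: 0.7 * 0.3 = 0.21
  Item 3: 0.72 * 0.28 = 0.2016
  Item 4: 0.31 * 0.69 = 0.2139
  Item 5: 0.25 * 0.75 = 0.1875
  Item 6: 0.47 * 0.53 = 0.2491
  Item 7: 0.55 * 0.45 = 0.2475
  Item 8: 0.32 * 0.68 = 0.2176
  Item 9: 0.52 * 0.48 = 0.2496
  Item 10: 0.21 * 0.79 = 0.1659
Sum(p_i * q_i) = 0.21 + 0.21 + 0.2016 + 0.2139 + 0.1875 + 0.2491 + 0.2475 + 0.2176 + 0.2496 + 0.1659 = 2.1527
KR-20 = (k/(k-1)) * (1 - Sum(p_i*q_i) / Var_total)
= (10/9) * (1 - 2.1527/4.46)
= 1.1111 * 0.5173
KR-20 = 0.5748

0.5748


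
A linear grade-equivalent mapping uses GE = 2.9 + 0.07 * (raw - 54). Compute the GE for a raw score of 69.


raw - median = 69 - 54 = 15
slope * diff = 0.07 * 15 = 1.05
GE = 2.9 + 1.05
GE = 3.95

3.95


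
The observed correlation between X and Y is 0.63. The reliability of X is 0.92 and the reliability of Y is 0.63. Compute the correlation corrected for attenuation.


r_corrected = rxy / sqrt(rxx * ryy)
= 0.63 / sqrt(0.92 * 0.63)
= 0.63 / sqrt(0.5796)
= 0.63 / 0.761315
r_corrected = 0.8275

0.8275


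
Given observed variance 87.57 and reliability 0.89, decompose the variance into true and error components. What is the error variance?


var_true = rxx * var_obs = 0.89 * 87.57 = 77.9373
var_error = var_obs - var_true
var_error = 87.57 - 77.9373
var_error = 9.6327

9.6327


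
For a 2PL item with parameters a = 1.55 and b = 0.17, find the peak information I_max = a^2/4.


For 2PL, max info at theta = b = 0.17
I_max = a^2 / 4 = 1.55^2 / 4
= 2.4025 / 4
I_max = 0.6006

0.6006


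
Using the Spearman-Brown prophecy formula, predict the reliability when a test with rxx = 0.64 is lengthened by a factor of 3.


r_new = (n * rxx) / (1 + (n-1) * rxx)
r_new = (3 * 0.64) / (1 + 2 * 0.64)
r_new = 1.92 / 2.28
r_new = 0.8421

0.8421


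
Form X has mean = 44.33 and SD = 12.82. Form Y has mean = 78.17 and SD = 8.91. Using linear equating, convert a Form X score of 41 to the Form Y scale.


slope = SD_Y / SD_X = 8.91 / 12.82 ~ 0.695
intercept = mean_Y - slope * mean_X = 78.17 - (8.91 / 12.82) * 44.33 ~ 47.3603
Y = slope * X + intercept. To avoid rounding drift from the rounded slope/intercept, evaluate the equivalent form Y = mean_Y + SD_Y * (X - mean_X) / SD_X at full precision:
Y = 78.17 + 8.91 * (41 - 44.33) / 12.82
Y = 78.17 - 8.91 * 3.33 / 12.82
Y = 78.17 - 29.6703 / 12.82
Y = 78.17 - 2.3144
Y = 75.8556

75.8556


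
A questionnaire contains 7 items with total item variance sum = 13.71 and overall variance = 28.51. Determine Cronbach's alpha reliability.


alpha = (k/(k-1)) * (1 - sum(si^2)/s_total^2)
= (7/6) * (1 - 13.71/28.51)
alpha = 0.6056

0.6056


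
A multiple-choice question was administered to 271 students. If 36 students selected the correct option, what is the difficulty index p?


Item difficulty p = number correct / total examinees
p = 36 / 271
p = 0.1328

0.1328


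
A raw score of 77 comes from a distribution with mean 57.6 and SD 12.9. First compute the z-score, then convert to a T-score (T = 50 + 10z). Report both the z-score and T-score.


z = (X - mean) / SD = (77 - 57.6) / 12.9
z = 19.4 / 12.9
z = 1.5039
T-score = T = 50 + 10z
Carry z at full precision (z = 19.4 / 12.9) into the conversion:
T-score = 50 + 10 * (19.4 / 12.9) = 50 + 194 / 12.9
T-score = 50 + 15.0388
T-score = 65.0388

65.0388


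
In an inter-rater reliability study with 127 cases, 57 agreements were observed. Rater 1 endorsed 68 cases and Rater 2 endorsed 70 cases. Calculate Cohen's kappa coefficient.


P_o = 57/127 = 0.448819
P_e = (68*70 + 59*57) / 16129 = 0.503627
kappa = (P_o - P_e) / (1 - P_e)
kappa = (0.448819 - 0.503627) / (1 - 0.503627)
kappa = -0.1104

-0.1104


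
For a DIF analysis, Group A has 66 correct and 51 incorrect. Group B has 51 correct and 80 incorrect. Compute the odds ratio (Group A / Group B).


Odds_A = 66/51 = 1.2941
Odds_B = 51/80 = 0.6375
OR = Odds_A / Odds_B = 1.2941 / 0.6375
Exactly, OR = (66 * 80) / (51 * 51) = 5280 / 2601
OR = 2.03

2.03


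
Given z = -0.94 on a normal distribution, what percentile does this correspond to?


CDF(z) = 0.5 * (1 + erf(z/sqrt(2)))
erf(-0.6647) = -0.6528
CDF = 0.1736
Percentile rank = 0.1736 * 100 = 17.36

17.36


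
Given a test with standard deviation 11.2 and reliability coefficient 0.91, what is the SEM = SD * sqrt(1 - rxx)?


SEM = SD * sqrt(1 - rxx)
SEM = 11.2 * sqrt(1 - 0.91)
SEM = 11.2 * sqrt(0.09) = 11.2 * 0.3
SEM = 3.36

3.36
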